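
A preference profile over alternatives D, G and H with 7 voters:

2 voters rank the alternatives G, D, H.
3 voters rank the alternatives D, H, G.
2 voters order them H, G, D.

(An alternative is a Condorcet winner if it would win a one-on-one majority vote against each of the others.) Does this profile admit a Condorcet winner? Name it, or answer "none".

none

Check each pair by majority over 7 ballots:
D vs G: 3 for D, 4 for G — G by 4–3.
D vs H: 2+3 = 5 for D, 2 for H — D by 5–2.
G vs H: 2 for G, 5 for H — H by 5–2.
Every alternative loses at least once (D loses to G; G loses to H; H loses to D). The majority relation contains the cycle D → H → G → D, so there is no Condorcet winner.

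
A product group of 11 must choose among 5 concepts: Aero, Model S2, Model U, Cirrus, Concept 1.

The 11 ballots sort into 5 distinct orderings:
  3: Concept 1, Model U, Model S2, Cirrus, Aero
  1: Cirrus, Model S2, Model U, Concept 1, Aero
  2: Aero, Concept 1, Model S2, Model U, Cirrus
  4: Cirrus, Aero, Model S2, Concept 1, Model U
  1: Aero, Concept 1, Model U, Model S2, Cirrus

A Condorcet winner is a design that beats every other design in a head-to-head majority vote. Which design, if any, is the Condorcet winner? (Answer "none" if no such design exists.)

Check each pair by majority over 11 ballots:
Aero vs Model S2: Aero, 7–4.
Aero–Model U: Aero 7–4.
Aero vs Cirrus: Cirrus, 8–3.
Aero vs Concept 1: Aero is ranked higher on 2+4+1 = 7 ballots, Concept 1 on 4. Aero wins 7–4.
Model S2–Model U: Model S2 7–4.
Model S2 vs Cirrus: Model S2 is ranked higher on 3+2+1 = 6 ballots, Cirrus on 5. Model S2 wins 6–5.
Model S2 vs Concept 1: Model S2 is ranked higher on 1+4 = 5 ballots, Concept 1 on 6. Concept 1 wins 6–5.
Model U vs Cirrus: Model U is ranked higher on 3+2+1 = 6 ballots, Cirrus on 5. Model U wins 6–5.
Model U vs Concept 1: 1 for Model U, 10 for Concept 1 — Concept 1 by 10–1.
Cirrus vs Concept 1: Cirrus preferred on 1+4 = 5 ballots; Concept 1 wins 6–5.
No design is unbeaten: Aero loses to Cirrus; Model S2 loses to Aero; Model U loses to Aero; Cirrus loses to Model S2; Concept 1 loses to Aero. In particular Aero beats Model S2 beats Cirrus beats Aero is a majority cycle — no Condorcet winner exists.

none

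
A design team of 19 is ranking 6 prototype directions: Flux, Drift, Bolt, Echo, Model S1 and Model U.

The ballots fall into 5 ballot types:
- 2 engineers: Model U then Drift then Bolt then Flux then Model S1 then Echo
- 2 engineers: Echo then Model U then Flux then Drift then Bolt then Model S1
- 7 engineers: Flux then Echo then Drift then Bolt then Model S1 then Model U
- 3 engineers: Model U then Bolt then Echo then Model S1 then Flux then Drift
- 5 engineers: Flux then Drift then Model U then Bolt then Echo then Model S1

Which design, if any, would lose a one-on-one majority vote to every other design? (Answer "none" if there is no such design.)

Model S1

Head-to-head results (19 engineers):
Flux vs Drift: 17 to 2, Flux.
Flux vs Bolt: Flux is ranked higher on 2+7+5 = 14 ballots, Bolt on 5. Flux wins 14–5.
Flux vs Echo: Flux, 14–5.
Flux vs Model S1: 2+2+7+5 = 16 for Flux, 3 for Model S1 — Flux by 16–3.
Flux vs Model U: 7+5 = 12 for Flux, 7 for Model U — Flux by 12–7.
Drift vs Bolt: 2+2+7+5 = 16 for Drift, 3 for Bolt — Drift by 16–3.
Drift vs Echo: Drift preferred on 2+5 = 7 ballots; Echo wins 12–7.
Drift vs Model S1: Drift, 16–3.
Drift vs Model U: Drift, 12–7.
Bolt vs Echo: 2+3+5 = 10 for Bolt, 9 for Echo — Bolt by 10–9.
Bolt vs Model S1: Bolt preferred on 2+2+7+3+5 = 19 ballots; Bolt wins 19–0.
Bolt vs Model U: 7 to 12, Model U.
Echo vs Model S1: 17 to 2, Echo.
Echo vs Model U: 2+7 = 9 for Echo, 10 for Model U — Model U by 10–9.
Model S1 vs Model U: 7 for Model S1, 12 for Model U — Model U by 12–7.
Model S1 loses to every other design — it is the Condorcet loser.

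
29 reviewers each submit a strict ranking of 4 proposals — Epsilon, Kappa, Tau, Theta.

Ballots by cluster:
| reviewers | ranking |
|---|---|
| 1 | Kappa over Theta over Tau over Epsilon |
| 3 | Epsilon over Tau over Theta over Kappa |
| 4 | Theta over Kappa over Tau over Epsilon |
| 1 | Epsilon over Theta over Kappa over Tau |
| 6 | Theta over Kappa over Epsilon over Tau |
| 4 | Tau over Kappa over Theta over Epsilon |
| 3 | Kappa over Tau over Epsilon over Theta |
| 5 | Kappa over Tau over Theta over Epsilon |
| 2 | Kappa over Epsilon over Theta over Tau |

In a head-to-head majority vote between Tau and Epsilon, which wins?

Ballots ranking Tau above Epsilon: 1 + 4 + 4 + 3 + 5 = 17.
Ballots ranking Epsilon above Tau: 29 − 17 = 12.
Tau wins the head-to-head 17–12.

Tau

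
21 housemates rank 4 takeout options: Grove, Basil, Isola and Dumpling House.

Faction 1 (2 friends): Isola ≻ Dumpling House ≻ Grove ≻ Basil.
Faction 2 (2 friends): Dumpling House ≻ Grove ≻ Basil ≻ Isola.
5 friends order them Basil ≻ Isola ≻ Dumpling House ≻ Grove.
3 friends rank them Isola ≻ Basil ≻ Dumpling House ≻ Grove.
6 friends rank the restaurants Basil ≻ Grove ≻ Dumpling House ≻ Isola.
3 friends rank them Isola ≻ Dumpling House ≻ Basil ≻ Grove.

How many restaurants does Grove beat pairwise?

0

Grove against each rival (21 friends):
Grove vs Basil: Basil wins 17–4.
Grove vs Isola: Grove is ranked higher on 2+6 = 8 ballots, Isola on 13. Isola wins 13–8.
Grove vs Dumpling House: Dumpling House wins 15–6.
Grove beats no one; loses to Basil, Isola, Dumpling House — 0 pairwise wins.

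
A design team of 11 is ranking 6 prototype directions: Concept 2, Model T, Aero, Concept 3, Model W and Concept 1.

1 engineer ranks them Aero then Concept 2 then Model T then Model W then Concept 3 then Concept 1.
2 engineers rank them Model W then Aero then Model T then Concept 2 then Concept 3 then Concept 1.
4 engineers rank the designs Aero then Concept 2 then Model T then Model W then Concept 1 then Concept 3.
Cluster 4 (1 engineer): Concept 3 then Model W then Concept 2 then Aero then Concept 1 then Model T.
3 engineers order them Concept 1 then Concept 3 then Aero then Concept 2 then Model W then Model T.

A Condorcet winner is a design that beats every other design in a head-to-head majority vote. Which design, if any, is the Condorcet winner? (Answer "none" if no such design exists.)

Aero

Pairwise majorities:
Concept 2–Model T: Concept 2 9–2.
Concept 2–Aero: Aero 10–1.
Concept 2 vs Concept 3: Concept 2, 7–4.
Concept 2 vs Model W: Concept 2, 8–3.
Concept 2–Concept 1: Concept 2 8–3.
Model T–Aero: Aero 11–0.
Model T vs Concept 3: Model T, 7–4.
Model T vs Model W: Model W wins 6–5.
Model T vs Concept 1: Model T wins 7–4.
Aero–Concept 3: Aero 7–4.
Aero vs Model W: Aero, 8–3.
Aero vs Concept 1: Aero, 8–3.
Concept 3–Model W: Model W 7–4.
Concept 3 vs Concept 1: Concept 1 wins 7–4.
Model W–Concept 1: Model W 8–3.
Only Aero has no losses; Aero is the Condorcet winner.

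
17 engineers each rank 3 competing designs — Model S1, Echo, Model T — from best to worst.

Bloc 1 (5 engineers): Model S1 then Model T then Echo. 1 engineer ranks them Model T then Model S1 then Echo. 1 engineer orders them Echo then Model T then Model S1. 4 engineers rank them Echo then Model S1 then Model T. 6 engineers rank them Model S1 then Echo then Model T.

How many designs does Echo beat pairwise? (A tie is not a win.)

1

Echo against each rival (17 engineers):
Echo vs Model S1: Model S1 wins 12–5.
Echo vs Model T: Echo wins 11–6.
Echo beats Model T; loses to Model S1 — 1 pairwise win.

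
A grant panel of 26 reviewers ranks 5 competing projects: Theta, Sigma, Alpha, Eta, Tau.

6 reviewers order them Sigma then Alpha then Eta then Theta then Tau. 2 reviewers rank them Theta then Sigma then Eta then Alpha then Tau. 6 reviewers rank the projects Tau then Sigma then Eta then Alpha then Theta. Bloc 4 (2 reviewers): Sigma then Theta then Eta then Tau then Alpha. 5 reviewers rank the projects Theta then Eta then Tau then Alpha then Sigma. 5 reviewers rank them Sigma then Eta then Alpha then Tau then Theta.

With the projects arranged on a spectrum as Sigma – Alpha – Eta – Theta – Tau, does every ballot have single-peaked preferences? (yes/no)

Axis positions: Sigma=1, Alpha=2, Eta=3, Theta=4, Tau=5.
Bloc 1 (peak Sigma at position 1): ranking walks positions 1-2-3-4-5, expanding outward from the peak — single-peaked.
Bloc 2: ranking walks positions 4-1-3-2-5; Sigma is ranked above Eta even though Eta lies between Sigma and the peak Theta on the axis — preferences dip and rise again. Not single-peaked.
Bloc 3: ranking walks positions 5-1-3-2-4; Sigma is ranked above Theta even though Theta lies between Sigma and the peak Tau on the axis — preferences dip and rise again. Not single-peaked.
Bloc 4: ranking walks positions 1-4-3-5-2; Theta is ranked above Alpha even though Alpha lies between Theta and the peak Sigma on the axis — preferences dip and rise again. Not single-peaked.
Bloc 5 (peak Theta at position 4): ranking walks positions 4-3-5-2-1, expanding outward from the peak — single-peaked.
Bloc 6: ranking walks positions 1-3-2-5-4; Eta is ranked above Alpha even though Alpha lies between Eta and the peak Sigma on the axis — preferences dip and rise again. Not single-peaked.
Bloc 2 violates single-peakedness, so the profile is not single-peaked on this axis.

no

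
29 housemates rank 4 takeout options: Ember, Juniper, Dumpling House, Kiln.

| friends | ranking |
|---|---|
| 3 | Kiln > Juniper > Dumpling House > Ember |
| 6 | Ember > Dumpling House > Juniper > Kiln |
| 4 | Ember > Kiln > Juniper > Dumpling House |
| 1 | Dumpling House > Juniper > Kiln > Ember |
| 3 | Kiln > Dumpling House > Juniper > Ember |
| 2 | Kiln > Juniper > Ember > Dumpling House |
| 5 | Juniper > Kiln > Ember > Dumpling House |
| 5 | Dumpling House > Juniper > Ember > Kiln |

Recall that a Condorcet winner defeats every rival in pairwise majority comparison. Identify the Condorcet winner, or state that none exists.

none

Check each pair by majority over 29 ballots:
Ember vs Juniper: 6+4 = 10 for Ember, 19 for Juniper — Juniper by 19–10.
Ember vs Dumpling House: 17 to 12, Ember.
Ember vs Kiln: Ember preferred on 6+4+5 = 15 ballots; Ember wins 15–14.
Juniper vs Dumpling House: 14 to 15, Dumpling House.
Juniper vs Kiln: Juniper preferred on 6+1+5+5 = 17 ballots; Juniper wins 17–12.
Dumpling House vs Kiln: 6+1+5 = 12 for Dumpling House, 17 for Kiln — Kiln by 17–12.
No restaurant is unbeaten: Ember loses to Juniper; Juniper loses to Dumpling House; Dumpling House loses to Ember; Kiln loses to Ember. In particular Ember beats Dumpling House beats Juniper beats Ember is a majority cycle — no Condorcet winner exists.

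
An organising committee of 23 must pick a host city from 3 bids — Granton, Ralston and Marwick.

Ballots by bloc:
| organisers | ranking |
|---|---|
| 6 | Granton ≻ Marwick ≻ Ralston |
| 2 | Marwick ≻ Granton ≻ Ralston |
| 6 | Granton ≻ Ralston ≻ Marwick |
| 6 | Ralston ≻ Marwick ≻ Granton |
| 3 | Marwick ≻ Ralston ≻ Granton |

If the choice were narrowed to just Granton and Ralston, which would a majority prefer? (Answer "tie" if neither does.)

Granton

Ballots ranking Granton above Ralston: 6 + 2 + 6 = 14.
Ballots ranking Ralston above Granton: 23 − 14 = 9.
Granton wins the head-to-head 14–9.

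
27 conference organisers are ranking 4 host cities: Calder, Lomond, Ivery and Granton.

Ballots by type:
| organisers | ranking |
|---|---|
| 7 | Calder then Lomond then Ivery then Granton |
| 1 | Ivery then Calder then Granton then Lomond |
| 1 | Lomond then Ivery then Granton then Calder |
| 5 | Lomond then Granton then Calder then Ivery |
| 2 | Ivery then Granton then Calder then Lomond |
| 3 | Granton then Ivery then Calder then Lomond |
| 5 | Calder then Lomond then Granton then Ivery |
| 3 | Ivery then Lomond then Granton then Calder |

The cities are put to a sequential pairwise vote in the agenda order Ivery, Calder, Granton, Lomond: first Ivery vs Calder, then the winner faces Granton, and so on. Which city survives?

Lomond

Round 1: Ivery vs Calder — 10–17, Calder advances.
Round 2: Calder vs Granton — 13–14, Granton advances.
Round 3: Granton vs Lomond — 6–21, Lomond advances.
The agenda winner is Lomond.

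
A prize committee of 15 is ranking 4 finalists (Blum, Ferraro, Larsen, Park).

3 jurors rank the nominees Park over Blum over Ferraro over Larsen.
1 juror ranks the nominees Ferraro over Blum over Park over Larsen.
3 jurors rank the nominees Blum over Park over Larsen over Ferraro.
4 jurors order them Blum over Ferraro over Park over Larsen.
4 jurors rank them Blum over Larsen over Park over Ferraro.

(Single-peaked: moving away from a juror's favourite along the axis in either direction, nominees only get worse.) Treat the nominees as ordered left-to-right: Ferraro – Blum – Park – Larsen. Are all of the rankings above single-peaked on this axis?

no

Axis positions: Ferraro=1, Blum=2, Park=3, Larsen=4.
Ballot type 1 (peak Park at position 3): ranking walks positions 3-2-1-4, expanding outward from the peak — single-peaked.
Ballot type 2 (peak Ferraro at position 1): ranking walks positions 1-2-3-4, expanding outward from the peak — single-peaked.
Ballot type 3 (peak Blum at position 2): ranking walks positions 2-3-4-1, expanding outward from the peak — single-peaked.
Ballot type 4 (peak Blum at position 2): ranking walks positions 2-1-3-4, expanding outward from the peak — single-peaked.
Ballot type 5: ranking walks positions 2-4-3-1; Larsen is ranked above Park even though Park lies between Larsen and the peak Blum on the axis — preferences dip and rise again. Not single-peaked.
Ballot type 5 violates single-peakedness, so the profile is not single-peaked on this axis.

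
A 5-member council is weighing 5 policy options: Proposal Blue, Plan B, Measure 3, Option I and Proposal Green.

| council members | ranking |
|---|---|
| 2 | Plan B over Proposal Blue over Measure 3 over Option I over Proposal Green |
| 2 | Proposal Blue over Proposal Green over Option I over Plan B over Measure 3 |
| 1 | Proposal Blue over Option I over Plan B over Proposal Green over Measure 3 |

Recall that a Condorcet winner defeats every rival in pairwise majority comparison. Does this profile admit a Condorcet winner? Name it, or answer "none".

Proposal Blue

Head-to-head results (5 council members):
Proposal Blue vs Plan B: 2+1 = 3 for Proposal Blue, 2 for Plan B — Proposal Blue by 3–2.
Proposal Blue vs Measure 3: Proposal Blue, 5–0.
Proposal Blue vs Option I: Proposal Blue, 5–0.
Proposal Blue vs Proposal Green: Proposal Blue is ranked higher on 2+2+1 = 5 ballots, Proposal Green on 0. Proposal Blue wins 5–0.
Plan B vs Measure 3: Plan B is ranked higher on 2+2+1 = 5 ballots, Measure 3 on 0. Plan B wins 5–0.
Plan B vs Option I: Plan B is ranked higher on 2 ballots, Option I on 3. Option I wins 3–2.
Plan B–Proposal Green: Plan B 3–2.
Measure 3 vs Option I: 2 to 3, Option I.
Measure 3–Proposal Green: Proposal Green 3–2.
Option I vs Proposal Green: Option I wins 3–2.
Proposal Blue defeats every rival head-to-head and is the Condorcet winner.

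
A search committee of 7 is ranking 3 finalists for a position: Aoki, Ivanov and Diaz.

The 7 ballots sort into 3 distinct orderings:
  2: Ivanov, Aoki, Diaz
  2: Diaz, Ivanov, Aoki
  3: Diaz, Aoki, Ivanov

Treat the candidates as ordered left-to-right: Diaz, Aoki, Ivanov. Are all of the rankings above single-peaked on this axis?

no

Axis positions: Diaz=1, Aoki=2, Ivanov=3.
Faction 1 (peak Ivanov at position 3): ranking walks positions 3-2-1, expanding outward from the peak — single-peaked.
Faction 2: ranking walks positions 1-3-2; Ivanov is ranked above Aoki even though Aoki lies between Ivanov and the peak Diaz on the axis — preferences dip and rise again. Not single-peaked.
Faction 3 (peak Diaz at position 1): ranking walks positions 1-2-3, expanding outward from the peak — single-peaked.
Faction 2 violates single-peakedness, so the profile is not single-peaked on this axis.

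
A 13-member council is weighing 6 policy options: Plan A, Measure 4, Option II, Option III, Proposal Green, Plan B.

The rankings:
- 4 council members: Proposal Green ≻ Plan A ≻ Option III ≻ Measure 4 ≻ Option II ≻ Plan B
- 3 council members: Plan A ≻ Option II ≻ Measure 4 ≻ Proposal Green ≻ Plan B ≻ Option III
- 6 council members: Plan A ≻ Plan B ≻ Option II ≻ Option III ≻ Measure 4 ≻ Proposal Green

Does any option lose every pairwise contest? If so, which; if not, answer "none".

Head-to-head results (13 council members):
Plan A vs Measure 4: Plan A, 13–0.
Plan A vs Option II: 4+3+6 = 13 for Plan A, 0 for Option II — Plan A by 13–0.
Plan A vs Option III: Plan A is ranked higher on 4+3+6 = 13 ballots, Option III on 0. Plan A wins 13–0.
Plan A vs Proposal Green: 9 to 4, Plan A.
Plan A vs Plan B: Plan A is ranked higher on 4+3+6 = 13 ballots, Plan B on 0. Plan A wins 13–0.
Measure 4 vs Option II: Option II, 9–4.
Measure 4–Option III: Option III 10–3.
Measure 4–Proposal Green: Measure 4 9–4.
Measure 4 vs Plan B: Measure 4, 7–6.
Option II–Option III: Option II 9–4.
Option II vs Proposal Green: Option II is ranked higher on 3+6 = 9 ballots, Proposal Green on 4. Option II wins 9–4.
Option II vs Plan B: 4+3 = 7 for Option II, 6 for Plan B — Option II by 7–6.
Option III vs Proposal Green: Proposal Green wins 7–6.
Option III–Plan B: Plan B 9–4.
Proposal Green vs Plan B: 7 to 6, Proposal Green.
No option is winless: Plan A beats Measure 4; Measure 4 beats Proposal Green; Option II beats Measure 4; Option III beats Measure 4; Proposal Green beats Option III; Plan B beats Option III. There is no Condorcet loser.

none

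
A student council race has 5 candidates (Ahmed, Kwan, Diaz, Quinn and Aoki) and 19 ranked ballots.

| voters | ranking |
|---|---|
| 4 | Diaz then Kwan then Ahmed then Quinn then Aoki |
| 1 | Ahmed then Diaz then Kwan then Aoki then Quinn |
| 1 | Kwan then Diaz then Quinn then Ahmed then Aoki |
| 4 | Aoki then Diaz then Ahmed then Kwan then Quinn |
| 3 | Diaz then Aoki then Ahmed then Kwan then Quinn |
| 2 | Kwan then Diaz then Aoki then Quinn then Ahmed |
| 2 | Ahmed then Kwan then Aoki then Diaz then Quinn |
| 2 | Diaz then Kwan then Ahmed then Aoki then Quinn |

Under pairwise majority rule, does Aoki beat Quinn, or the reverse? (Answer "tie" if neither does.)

Aoki

Ballots ranking Aoki above Quinn: 1 + 4 + 3 + 2 + 2 + 2 = 14.
Ballots ranking Quinn above Aoki: 19 − 14 = 5.
Aoki wins the head-to-head 14–5.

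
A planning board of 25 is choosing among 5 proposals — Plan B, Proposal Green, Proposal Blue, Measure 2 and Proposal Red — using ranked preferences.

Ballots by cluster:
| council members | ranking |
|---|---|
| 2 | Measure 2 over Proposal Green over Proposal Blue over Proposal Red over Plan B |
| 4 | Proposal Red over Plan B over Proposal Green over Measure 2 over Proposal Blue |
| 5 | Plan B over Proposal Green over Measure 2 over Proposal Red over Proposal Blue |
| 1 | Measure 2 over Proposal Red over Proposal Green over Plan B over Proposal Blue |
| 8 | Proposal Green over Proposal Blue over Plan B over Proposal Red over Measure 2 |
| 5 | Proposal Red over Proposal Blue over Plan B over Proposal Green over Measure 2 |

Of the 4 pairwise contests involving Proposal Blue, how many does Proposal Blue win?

2

Proposal Blue against each rival (25 council members):
Proposal Blue vs Plan B: Proposal Blue wins 15–10.
Proposal Blue vs Proposal Green: 5 to 20, Proposal Green.
Proposal Blue vs Measure 2: Proposal Blue preferred on 8+5 = 13 ballots; Proposal Blue wins 13–12.
Proposal Blue vs Proposal Red: 2+8 = 10 for Proposal Blue, 15 for Proposal Red — Proposal Red by 15–10.
Proposal Blue beats Plan B, Measure 2; loses to Proposal Green, Proposal Red — 2 pairwise wins.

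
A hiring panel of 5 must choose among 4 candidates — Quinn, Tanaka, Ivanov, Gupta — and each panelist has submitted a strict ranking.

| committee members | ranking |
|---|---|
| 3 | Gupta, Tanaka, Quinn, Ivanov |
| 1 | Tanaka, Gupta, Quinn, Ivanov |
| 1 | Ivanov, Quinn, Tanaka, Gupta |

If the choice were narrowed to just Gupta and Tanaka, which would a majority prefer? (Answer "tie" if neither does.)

Gupta

Ballots ranking Gupta above Tanaka: 3.
Ballots ranking Tanaka above Gupta: 5 − 3 = 2.
Gupta wins the head-to-head 3–2.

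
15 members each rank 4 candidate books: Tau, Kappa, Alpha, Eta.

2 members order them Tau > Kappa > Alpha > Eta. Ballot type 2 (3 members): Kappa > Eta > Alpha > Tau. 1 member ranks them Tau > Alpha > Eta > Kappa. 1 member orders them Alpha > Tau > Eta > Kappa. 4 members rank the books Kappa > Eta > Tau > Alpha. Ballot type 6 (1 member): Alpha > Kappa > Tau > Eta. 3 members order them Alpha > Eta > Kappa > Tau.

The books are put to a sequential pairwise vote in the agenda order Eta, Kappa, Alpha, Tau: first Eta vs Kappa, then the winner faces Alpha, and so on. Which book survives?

Kappa

Round 1: Eta vs Kappa — 5–10, Kappa advances.
Round 2: Kappa vs Alpha — 9–6, Kappa advances.
Round 3: Kappa vs Tau — 11–4, Kappa advances.
Kappa survives the agenda.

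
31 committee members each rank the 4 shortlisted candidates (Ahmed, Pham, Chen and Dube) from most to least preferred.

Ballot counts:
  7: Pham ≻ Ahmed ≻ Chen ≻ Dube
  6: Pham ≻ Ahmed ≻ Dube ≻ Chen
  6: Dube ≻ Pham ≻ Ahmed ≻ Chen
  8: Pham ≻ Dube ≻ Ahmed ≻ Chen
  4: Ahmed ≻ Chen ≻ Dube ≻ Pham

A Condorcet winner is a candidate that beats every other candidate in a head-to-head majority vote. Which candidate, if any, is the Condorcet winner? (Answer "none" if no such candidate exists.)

Pham

Pairwise majorities:
Ahmed vs Pham: Pham wins 27–4.
Ahmed vs Chen: Ahmed, 31–0.
Ahmed vs Dube: Ahmed, 17–14.
Pham vs Chen: Pham wins 27–4.
Pham–Dube: Pham 21–10.
Chen–Dube: Dube 20–11.
Pham defeats every rival head-to-head and is the Condorcet winner.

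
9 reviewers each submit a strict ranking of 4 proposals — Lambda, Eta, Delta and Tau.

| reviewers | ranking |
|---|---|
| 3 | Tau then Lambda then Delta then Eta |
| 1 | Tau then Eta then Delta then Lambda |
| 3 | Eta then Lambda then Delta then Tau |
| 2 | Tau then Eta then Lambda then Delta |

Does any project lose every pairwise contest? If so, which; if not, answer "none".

Pairwise majorities:
Lambda vs Eta: Lambda is ranked higher on 3 ballots, Eta on 6. Eta wins 6–3.
Lambda vs Delta: Lambda wins 8–1.
Lambda vs Tau: Tau wins 6–3.
Eta vs Delta: 6 to 3, Eta.
Eta vs Tau: 3 for Eta, 6 for Tau — Tau by 6–3.
Delta vs Tau: Delta preferred on 3 ballots; Tau wins 6–3.
Delta is beaten in every head-to-head and is the Condorcet loser.

Delta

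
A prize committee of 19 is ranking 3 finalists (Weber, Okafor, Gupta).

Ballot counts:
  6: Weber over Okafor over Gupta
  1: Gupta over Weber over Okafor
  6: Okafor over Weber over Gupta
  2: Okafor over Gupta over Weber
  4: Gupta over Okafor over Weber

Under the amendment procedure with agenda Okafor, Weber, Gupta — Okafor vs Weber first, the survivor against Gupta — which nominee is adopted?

Okafor

Round 1: Okafor vs Weber — 12–7, Okafor advances.
Round 2: Okafor vs Gupta — 14–5, Okafor advances.
The agenda winner is Okafor.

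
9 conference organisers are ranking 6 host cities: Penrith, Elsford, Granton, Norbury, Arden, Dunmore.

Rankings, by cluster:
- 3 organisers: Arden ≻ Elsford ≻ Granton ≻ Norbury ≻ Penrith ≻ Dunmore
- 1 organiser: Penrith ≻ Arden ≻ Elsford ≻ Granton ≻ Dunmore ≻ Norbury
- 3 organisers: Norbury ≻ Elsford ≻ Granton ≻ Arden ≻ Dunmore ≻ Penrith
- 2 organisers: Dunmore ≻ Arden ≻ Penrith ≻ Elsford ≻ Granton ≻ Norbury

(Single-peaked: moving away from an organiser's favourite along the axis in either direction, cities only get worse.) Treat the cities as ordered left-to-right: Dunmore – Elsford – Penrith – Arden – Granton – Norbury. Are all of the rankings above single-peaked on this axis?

Axis positions: Dunmore=1, Elsford=2, Penrith=3, Arden=4, Granton=5, Norbury=6.
Cluster 1: ranking walks positions 4-2-5-6-3-1; Elsford is ranked above Penrith even though Penrith lies between Elsford and the peak Arden on the axis — preferences dip and rise again. Not single-peaked.
Cluster 2 (peak Penrith at position 3): ranking walks positions 3-4-2-5-1-6, expanding outward from the peak — single-peaked.
Cluster 3: ranking walks positions 6-2-5-4-1-3; Elsford is ranked above Granton even though Granton lies between Elsford and the peak Norbury on the axis — preferences dip and rise again. Not single-peaked.
Cluster 4: ranking walks positions 1-4-3-2-5-6; Arden is ranked above Elsford even though Elsford lies between Arden and the peak Dunmore on the axis — preferences dip and rise again. Not single-peaked.
Cluster 1 violates single-peakedness, so the profile is not single-peaked on this axis.

no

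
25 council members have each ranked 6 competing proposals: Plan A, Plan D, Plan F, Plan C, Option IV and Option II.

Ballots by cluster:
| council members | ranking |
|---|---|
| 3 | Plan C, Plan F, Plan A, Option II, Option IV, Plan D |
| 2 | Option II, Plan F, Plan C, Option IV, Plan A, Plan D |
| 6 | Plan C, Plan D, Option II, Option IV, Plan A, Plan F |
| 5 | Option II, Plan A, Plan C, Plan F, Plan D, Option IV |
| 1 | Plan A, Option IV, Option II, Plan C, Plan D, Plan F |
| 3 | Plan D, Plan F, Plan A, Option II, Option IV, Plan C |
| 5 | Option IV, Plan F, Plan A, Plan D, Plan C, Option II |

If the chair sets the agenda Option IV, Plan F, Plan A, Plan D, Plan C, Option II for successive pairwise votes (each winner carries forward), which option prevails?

Round 1: Option IV vs Plan F — 12–13, Plan F advances.
Round 2: Plan F vs Plan A — 13–12, Plan F advances.
Round 3: Plan F vs Plan D — 15–10, Plan F advances.
Round 4: Plan F vs Plan C — 10–15, Plan C advances.
Round 5: Plan C vs Option II — 14–11, Plan C advances.
Plan C survives the agenda.

Plan C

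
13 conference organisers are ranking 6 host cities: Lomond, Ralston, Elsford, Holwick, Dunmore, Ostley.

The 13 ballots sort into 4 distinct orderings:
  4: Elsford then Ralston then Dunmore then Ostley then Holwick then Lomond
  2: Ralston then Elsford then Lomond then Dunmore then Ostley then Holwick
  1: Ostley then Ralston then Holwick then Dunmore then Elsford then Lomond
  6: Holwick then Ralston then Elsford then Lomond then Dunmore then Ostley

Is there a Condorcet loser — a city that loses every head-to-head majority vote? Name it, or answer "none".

none

Head-to-head results (13 organisers):
Lomond vs Ralston: Lomond preferred on 0 ballots; Ralston wins 13–0.
Lomond vs Elsford: Elsford, 13–0.
Lomond vs Holwick: 2 for Lomond, 11 for Holwick — Holwick by 11–2.
Lomond vs Dunmore: 8 to 5, Lomond.
Lomond–Ostley: Lomond 8–5.
Ralston vs Elsford: Ralston wins 9–4.
Ralston vs Holwick: Ralston, 7–6.
Ralston vs Dunmore: 13 to 0, Ralston.
Ralston–Ostley: Ralston 12–1.
Elsford vs Holwick: Holwick, 7–6.
Elsford vs Dunmore: Elsford preferred on 4+2+6 = 12 ballots; Elsford wins 12–1.
Elsford vs Ostley: Elsford wins 12–1.
Holwick vs Dunmore: Holwick is ranked higher on 1+6 = 7 ballots, Dunmore on 6. Holwick wins 7–6.
Holwick vs Ostley: Ostley wins 7–6.
Dunmore–Ostley: Dunmore 12–1.
Every city wins at least one matchup (Lomond beats Dunmore; Ralston beats Lomond; Elsford beats Lomond; Holwick beats Lomond; Dunmore beats Ostley; Ostley beats Holwick), so there is no Condorcet loser.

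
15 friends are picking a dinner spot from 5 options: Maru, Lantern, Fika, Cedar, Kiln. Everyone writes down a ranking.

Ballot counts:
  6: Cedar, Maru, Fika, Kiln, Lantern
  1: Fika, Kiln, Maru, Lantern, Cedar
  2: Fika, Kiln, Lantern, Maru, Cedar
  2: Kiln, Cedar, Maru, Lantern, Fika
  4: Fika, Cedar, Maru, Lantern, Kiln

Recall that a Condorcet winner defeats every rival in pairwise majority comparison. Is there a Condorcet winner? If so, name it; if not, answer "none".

Cedar

Check each pair by majority over 15 ballots:
Maru vs Lantern: Maru, 13–2.
Maru vs Fika: Maru, 8–7.
Maru vs Cedar: Cedar wins 12–3.
Maru–Kiln: Maru 10–5.
Lantern vs Fika: Fika wins 13–2.
Lantern vs Cedar: Cedar, 12–3.
Lantern vs Kiln: Kiln, 11–4.
Fika vs Cedar: Cedar wins 8–7.
Fika vs Kiln: Fika wins 13–2.
Cedar vs Kiln: Cedar, 10–5.
Only Cedar has no losses; Cedar is the Condorcet winner.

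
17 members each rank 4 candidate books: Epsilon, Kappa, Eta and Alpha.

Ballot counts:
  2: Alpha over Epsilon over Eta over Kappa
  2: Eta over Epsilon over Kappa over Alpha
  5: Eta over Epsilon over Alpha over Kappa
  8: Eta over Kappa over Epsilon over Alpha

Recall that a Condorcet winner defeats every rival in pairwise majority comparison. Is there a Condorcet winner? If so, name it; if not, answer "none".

Eta

Head-to-head results (17 members):
Epsilon vs Kappa: Epsilon wins 9–8.
Epsilon vs Eta: Eta wins 15–2.
Epsilon vs Alpha: Epsilon is ranked higher on 2+5+8 = 15 ballots, Alpha on 2. Epsilon wins 15–2.
Kappa vs Eta: 0 to 17, Eta.
Kappa vs Alpha: 10 to 7, Kappa.
Eta vs Alpha: Eta is ranked higher on 2+5+8 = 15 ballots, Alpha on 2. Eta wins 15–2.
Eta wins every pairwise contest, so Eta is the Condorcet winner.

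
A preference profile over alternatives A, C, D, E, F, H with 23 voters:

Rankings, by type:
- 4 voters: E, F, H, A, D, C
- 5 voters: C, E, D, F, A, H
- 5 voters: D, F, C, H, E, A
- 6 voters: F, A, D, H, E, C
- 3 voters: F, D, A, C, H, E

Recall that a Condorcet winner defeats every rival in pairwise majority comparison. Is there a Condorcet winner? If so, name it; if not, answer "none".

Pairwise majorities:
A vs C: 13 to 10, A.
A vs D: 4+6 = 10 for A, 13 for D — D by 13–10.
A–E: E 14–9.
A vs F: A preferred on 0 ballots; F wins 23–0.
A–H: A 14–9.
C–D: D 18–5.
C vs E: C wins 13–10.
C vs F: 5 for C, 18 for F — F by 18–5.
C vs H: C wins 13–10.
D–E: D 14–9.
D vs F: D preferred on 5+5 = 10 ballots; F wins 13–10.
D vs H: 5+5+6+3 = 19 for D, 4 for H — D by 19–4.
E–F: F 14–9.
E–H: H 14–9.
F–H: F 23–0.
F beats each of A, C, D, E, H — F is the Condorcet winner.

F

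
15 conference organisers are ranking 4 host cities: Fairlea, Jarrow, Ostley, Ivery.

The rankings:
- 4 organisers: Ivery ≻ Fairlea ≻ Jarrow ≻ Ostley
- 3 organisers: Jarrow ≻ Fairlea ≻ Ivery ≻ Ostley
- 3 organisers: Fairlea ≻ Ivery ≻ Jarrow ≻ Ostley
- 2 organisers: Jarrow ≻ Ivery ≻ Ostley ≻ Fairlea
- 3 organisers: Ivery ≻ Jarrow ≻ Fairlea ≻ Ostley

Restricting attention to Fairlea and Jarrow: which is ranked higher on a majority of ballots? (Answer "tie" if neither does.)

Jarrow

Ballots ranking Fairlea above Jarrow: 4 + 3 = 7.
Ballots ranking Jarrow above Fairlea: 15 − 7 = 8.
Jarrow wins the head-to-head 8–7.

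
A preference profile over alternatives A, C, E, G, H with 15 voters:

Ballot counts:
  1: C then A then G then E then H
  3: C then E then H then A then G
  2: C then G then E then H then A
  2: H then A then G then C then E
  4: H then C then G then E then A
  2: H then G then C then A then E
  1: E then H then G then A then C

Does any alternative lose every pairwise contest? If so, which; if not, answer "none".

A

Pairwise majorities:
A–C: C 12–3.
A vs E: E, 10–5.
A vs G: A preferred on 1+3+2 = 6 ballots; G wins 9–6.
A vs H: H wins 14–1.
C–E: C 14–1.
C vs G: C preferred on 1+3+2+4 = 10 ballots; C wins 10–5.
C vs H: C is ranked higher on 1+3+2 = 6 ballots, H on 9. H wins 9–6.
E vs G: 3+1 = 4 for E, 11 for G — G by 11–4.
E–H: H 8–7.
G vs H: 1+2 = 3 for G, 12 for H — H by 12–3.
A is beaten in every head-to-head and is the Condorcet loser.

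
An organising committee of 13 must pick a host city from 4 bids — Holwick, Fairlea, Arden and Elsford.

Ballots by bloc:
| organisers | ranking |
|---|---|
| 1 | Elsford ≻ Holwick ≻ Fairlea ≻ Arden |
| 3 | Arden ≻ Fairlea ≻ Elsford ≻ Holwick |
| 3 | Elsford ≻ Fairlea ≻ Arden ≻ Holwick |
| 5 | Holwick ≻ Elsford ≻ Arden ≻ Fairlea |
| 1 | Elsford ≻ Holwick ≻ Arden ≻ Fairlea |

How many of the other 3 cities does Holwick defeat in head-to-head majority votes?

Holwick against each rival (13 organisers):
Holwick vs Fairlea: 1+5+1 = 7 for Holwick, 6 for Fairlea — Holwick by 7–6.
Holwick–Arden: Holwick 7–6.
Holwick vs Elsford: 5 for Holwick, 8 for Elsford — Elsford by 8–5.
Holwick beats Fairlea, Arden; loses to Elsford — 2 pairwise wins.

2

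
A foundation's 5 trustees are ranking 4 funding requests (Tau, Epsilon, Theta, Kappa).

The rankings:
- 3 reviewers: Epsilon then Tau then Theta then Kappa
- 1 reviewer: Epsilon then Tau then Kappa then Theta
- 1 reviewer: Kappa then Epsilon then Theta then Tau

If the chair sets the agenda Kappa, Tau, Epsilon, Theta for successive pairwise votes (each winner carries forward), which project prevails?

Epsilon

Round 1: Kappa vs Tau — 1–4, Tau advances.
Round 2: Tau vs Epsilon — 0–5, Epsilon advances.
Round 3: Epsilon vs Theta — 5–0, Epsilon advances.
The agenda winner is Epsilon.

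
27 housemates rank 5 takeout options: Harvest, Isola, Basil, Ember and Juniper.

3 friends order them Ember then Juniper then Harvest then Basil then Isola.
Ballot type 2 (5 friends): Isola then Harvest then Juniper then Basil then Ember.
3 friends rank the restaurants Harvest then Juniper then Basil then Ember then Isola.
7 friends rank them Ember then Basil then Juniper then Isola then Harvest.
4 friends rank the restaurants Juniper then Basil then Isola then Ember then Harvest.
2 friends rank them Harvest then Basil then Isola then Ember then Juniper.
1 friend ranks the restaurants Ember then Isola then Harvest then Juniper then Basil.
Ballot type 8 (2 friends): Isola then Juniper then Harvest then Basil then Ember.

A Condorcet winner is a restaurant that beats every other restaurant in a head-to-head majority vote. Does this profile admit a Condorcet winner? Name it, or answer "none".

Juniper

Check each pair by majority over 27 ballots:
Harvest vs Isola: 8 to 19, Isola.
Harvest vs Basil: 16 to 11, Harvest.
Harvest vs Ember: Harvest preferred on 5+3+2+2 = 12 ballots; Ember wins 15–12.
Harvest vs Juniper: Juniper, 16–11.
Isola vs Basil: 8 to 19, Basil.
Isola vs Ember: Ember, 14–13.
Isola vs Juniper: Juniper, 17–10.
Basil vs Ember: Basil is ranked higher on 5+3+4+2+2 = 16 ballots, Ember on 11. Basil wins 16–11.
Basil–Juniper: Juniper 18–9.
Ember vs Juniper: 13 to 14, Juniper.
Only Juniper has no losses; Juniper is the Condorcet winner.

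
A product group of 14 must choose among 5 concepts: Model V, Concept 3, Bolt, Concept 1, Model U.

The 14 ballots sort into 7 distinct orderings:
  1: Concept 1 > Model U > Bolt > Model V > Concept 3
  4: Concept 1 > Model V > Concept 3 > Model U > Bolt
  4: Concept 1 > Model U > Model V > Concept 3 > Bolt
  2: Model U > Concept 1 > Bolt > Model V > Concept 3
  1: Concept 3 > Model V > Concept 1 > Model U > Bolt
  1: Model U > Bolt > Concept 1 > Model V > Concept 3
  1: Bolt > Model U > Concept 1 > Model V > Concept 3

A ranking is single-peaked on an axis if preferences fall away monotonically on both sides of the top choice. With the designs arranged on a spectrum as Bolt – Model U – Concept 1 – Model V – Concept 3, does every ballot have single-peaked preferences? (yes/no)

yes

Axis positions: Bolt=1, Model U=2, Concept 1=3, Model V=4, Concept 3=5.
Type 1 (peak Concept 1 at position 3): ranking walks positions 3-2-1-4-5, expanding outward from the peak — single-peaked.
Type 2 (peak Concept 1 at position 3): ranking walks positions 3-4-5-2-1, expanding outward from the peak — single-peaked.
Type 3 (peak Concept 1 at position 3): ranking walks positions 3-2-4-5-1, expanding outward from the peak — single-peaked.
Type 4 (peak Model U at position 2): ranking walks positions 2-3-1-4-5, expanding outward from the peak — single-peaked.
Type 5 (peak Concept 3 at position 5): ranking walks positions 5-4-3-2-1, expanding outward from the peak — single-peaked.
Type 6 (peak Model U at position 2): ranking walks positions 2-1-3-4-5, expanding outward from the peak — single-peaked.
Type 7 (peak Bolt at position 1): ranking walks positions 1-2-3-4-5, expanding outward from the peak — single-peaked.
Every ranking is single-peaked on this axis.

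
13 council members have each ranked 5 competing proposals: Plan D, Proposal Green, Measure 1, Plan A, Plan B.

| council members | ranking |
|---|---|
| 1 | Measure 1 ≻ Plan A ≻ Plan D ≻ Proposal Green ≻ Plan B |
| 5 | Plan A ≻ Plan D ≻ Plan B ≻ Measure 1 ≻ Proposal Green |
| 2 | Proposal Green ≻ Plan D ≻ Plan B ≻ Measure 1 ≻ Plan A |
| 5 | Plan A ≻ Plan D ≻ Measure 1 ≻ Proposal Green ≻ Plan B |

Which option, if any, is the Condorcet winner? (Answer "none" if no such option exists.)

Plan A

Check each pair by majority over 13 ballots:
Plan D vs Proposal Green: Plan D is ranked higher on 1+5+5 = 11 ballots, Proposal Green on 2. Plan D wins 11–2.
Plan D vs Measure 1: 12 to 1, Plan D.
Plan D vs Plan A: 2 for Plan D, 11 for Plan A — Plan A by 11–2.
Plan D vs Plan B: Plan D preferred on 1+5+2+5 = 13 ballots; Plan D wins 13–0.
Proposal Green vs Measure 1: Proposal Green preferred on 2 ballots; Measure 1 wins 11–2.
Proposal Green vs Plan A: Proposal Green preferred on 2 ballots; Plan A wins 11–2.
Proposal Green vs Plan B: 8 to 5, Proposal Green.
Measure 1 vs Plan A: Measure 1 is ranked higher on 1+2 = 3 ballots, Plan A on 10. Plan A wins 10–3.
Measure 1 vs Plan B: 6 to 7, Plan B.
Plan A vs Plan B: 11 to 2, Plan A.
Plan A wins every pairwise contest, so Plan A is the Condorcet winner.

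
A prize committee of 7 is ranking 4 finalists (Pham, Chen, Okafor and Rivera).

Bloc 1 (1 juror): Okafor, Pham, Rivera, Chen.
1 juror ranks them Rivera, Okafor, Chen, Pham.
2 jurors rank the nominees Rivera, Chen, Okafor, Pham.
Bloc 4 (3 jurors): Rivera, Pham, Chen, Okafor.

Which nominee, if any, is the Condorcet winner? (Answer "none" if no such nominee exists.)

Rivera

Check each pair by majority over 7 ballots:
Pham vs Chen: Pham preferred on 1+3 = 4 ballots; Pham wins 4–3.
Pham vs Okafor: Pham is ranked higher on 3 ballots, Okafor on 4. Okafor wins 4–3.
Pham vs Rivera: Pham is ranked higher on 1 ballot, Rivera on 6. Rivera wins 6–1.
Chen vs Okafor: Chen, 5–2.
Chen–Rivera: Rivera 7–0.
Okafor vs Rivera: Okafor preferred on 1 ballot; Rivera wins 6–1.
Rivera wins every pairwise contest, so Rivera is the Condorcet winner.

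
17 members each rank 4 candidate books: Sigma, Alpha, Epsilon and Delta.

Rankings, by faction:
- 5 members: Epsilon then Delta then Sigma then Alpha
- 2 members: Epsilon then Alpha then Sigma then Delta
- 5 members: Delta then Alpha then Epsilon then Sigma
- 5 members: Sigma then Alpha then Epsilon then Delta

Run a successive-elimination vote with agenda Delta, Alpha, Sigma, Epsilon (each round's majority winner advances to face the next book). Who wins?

Round 1: Delta vs Alpha — 10–7, Delta advances.
Round 2: Delta vs Sigma — 10–7, Delta advances.
Round 3: Delta vs Epsilon — 5–12, Epsilon advances.
The agenda winner is Epsilon.

Epsilon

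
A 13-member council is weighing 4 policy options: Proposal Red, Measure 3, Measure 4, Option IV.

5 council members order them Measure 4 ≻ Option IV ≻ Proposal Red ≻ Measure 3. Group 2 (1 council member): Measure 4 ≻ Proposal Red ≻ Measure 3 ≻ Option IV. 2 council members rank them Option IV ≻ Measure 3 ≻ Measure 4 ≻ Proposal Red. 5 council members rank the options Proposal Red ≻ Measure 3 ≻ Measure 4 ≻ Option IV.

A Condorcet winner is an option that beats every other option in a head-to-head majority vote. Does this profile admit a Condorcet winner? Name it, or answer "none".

none

Check each pair by majority over 13 ballots:
Proposal Red vs Measure 3: Proposal Red is ranked higher on 5+1+5 = 11 ballots, Measure 3 on 2. Proposal Red wins 11–2.
Proposal Red vs Measure 4: Proposal Red is ranked higher on 5 ballots, Measure 4 on 8. Measure 4 wins 8–5.
Proposal Red vs Option IV: 6 to 7, Option IV.
Measure 3 vs Measure 4: Measure 3 preferred on 2+5 = 7 ballots; Measure 3 wins 7–6.
Measure 3 vs Option IV: 1+5 = 6 for Measure 3, 7 for Option IV — Option IV by 7–6.
Measure 4 vs Option IV: 11 to 2, Measure 4.
No option is unbeaten: Proposal Red loses to Measure 4; Measure 3 loses to Proposal Red; Measure 4 loses to Measure 3; Option IV loses to Measure 4. In particular Proposal Red → Measure 3 → Measure 4 → Proposal Red is a majority cycle — no Condorcet winner exists.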